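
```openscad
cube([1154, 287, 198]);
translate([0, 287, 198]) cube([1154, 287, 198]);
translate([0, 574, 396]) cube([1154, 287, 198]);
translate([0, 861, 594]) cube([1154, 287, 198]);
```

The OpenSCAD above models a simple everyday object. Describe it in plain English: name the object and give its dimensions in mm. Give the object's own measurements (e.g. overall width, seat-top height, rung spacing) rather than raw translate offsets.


A straight staircase of 4 solid steps. Each step is 1154 mm wide (x), 287 mm deep (y, the going) and 198 mm tall (the rise). The first step rests on the floor; each subsequent step sits one going further in +y and one rise higher in +z, directly behind and above the previous step with no overlap.


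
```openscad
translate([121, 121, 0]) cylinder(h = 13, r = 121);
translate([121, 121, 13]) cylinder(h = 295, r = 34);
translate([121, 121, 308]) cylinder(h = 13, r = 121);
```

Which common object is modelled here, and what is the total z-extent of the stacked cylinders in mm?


A spool. The overall height is 321 mm.

Three coaxial cylinders, large–small–large — a spool. Two 13 mm flanges and a 295 mm core give 13 + 295 + 13 = 321 mm.


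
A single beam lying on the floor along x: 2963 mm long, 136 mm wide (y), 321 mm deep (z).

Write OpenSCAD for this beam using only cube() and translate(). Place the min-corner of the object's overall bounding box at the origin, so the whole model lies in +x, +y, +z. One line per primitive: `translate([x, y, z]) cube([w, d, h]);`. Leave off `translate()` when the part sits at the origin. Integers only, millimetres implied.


cube([2963, 136, 321]);


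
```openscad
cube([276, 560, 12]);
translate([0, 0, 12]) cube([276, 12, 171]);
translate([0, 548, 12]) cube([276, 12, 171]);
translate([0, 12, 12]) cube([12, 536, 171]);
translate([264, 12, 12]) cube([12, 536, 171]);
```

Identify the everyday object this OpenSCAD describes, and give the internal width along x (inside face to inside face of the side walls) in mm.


An open box. The internal width is 252 mm.

A 276×560 base slab with four walls standing on it — an open box. The base is 276 mm wide and the walls are 12 mm thick, so the internal width is 276 − 2 × 12 = 252 mm.


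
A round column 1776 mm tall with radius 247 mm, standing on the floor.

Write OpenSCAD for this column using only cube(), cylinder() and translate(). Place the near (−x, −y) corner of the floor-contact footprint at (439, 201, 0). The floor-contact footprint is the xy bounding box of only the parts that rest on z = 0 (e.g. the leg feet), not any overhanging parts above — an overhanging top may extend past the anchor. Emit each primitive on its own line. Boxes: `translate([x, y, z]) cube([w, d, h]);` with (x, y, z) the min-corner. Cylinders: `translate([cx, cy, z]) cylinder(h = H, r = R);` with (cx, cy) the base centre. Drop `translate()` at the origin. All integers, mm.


translate([686, 448, 0]) cylinder(h = 1776, r = 247);


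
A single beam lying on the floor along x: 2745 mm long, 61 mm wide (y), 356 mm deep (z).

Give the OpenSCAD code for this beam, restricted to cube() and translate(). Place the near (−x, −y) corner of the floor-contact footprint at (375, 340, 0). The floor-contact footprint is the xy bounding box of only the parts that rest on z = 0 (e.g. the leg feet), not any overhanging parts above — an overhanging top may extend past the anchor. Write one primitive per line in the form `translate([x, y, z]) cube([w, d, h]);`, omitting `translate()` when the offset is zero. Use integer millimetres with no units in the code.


translate([375, 340, 0]) cube([2745, 61, 356]);


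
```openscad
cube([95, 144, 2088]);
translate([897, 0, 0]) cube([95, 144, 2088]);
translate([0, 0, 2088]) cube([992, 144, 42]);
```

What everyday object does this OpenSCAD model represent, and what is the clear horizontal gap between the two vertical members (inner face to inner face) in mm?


A door frame. The clear opening width is 802 mm.

Two 2088 mm tall posts with a header on top — a door frame. The left jamb is 95 mm wide at x = 0; the right jamb starts at x = 897. The clear opening is 897 − 95 = 802 mm.


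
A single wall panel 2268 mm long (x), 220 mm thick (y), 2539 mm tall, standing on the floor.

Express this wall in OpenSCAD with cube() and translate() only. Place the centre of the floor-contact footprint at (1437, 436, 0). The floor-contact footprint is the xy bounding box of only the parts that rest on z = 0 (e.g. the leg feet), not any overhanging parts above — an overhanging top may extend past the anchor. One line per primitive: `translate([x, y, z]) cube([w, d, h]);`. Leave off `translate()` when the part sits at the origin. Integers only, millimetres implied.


translate([303, 326, 0]) cube([2268, 220, 2539]);


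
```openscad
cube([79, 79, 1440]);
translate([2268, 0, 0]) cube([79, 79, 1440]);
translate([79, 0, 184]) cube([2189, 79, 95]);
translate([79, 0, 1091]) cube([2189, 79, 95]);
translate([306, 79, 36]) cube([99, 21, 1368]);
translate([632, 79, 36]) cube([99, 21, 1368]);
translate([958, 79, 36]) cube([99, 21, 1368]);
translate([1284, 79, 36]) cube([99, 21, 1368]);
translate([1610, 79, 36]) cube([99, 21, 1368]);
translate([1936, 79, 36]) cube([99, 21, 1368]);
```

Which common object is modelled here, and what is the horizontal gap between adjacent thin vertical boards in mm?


A fence section. The picket gap is 227 mm.

Two posts, two rails, 6 pickets — a fence section. Span 2189 mm holds 6 pickets of 99 mm with 7 equal gaps: ⌊(2189 − 6·99) / 7⌋ = 227 mm.


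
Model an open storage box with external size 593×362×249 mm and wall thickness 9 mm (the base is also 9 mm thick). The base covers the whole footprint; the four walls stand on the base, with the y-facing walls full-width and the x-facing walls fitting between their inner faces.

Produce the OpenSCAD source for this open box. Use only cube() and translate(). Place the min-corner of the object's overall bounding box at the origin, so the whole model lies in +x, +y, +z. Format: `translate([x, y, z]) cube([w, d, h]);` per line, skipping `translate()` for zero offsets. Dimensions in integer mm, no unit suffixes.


cube([593, 362, 9]);
translate([0, 0, 9]) cube([593, 9, 240]);
translate([0, 353, 9]) cube([593, 9, 240]);
translate([0, 9, 9]) cube([9, 344, 240]);
translate([584, 9, 9]) cube([9, 344, 240]);


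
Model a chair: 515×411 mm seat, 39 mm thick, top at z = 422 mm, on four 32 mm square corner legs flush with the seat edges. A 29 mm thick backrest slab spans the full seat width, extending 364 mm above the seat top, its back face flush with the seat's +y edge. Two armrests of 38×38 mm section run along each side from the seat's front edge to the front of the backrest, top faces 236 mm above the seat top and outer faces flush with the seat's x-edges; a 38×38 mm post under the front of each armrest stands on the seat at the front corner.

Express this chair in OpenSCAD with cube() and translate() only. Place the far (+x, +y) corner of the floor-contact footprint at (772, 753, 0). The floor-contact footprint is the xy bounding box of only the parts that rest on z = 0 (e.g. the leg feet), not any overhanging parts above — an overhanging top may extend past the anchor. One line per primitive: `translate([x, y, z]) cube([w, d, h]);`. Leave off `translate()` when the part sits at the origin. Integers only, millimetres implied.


// leg_h = 422 - 39 = 383
// arm post h = 236 - 38 = 198
translate([257, 342, 383]) cube([515, 411, 39]);
translate([257, 342, 0]) cube([32, 32, 383]);
translate([740, 342, 0]) cube([32, 32, 383]);
translate([257, 721, 0]) cube([32, 32, 383]);
translate([740, 721, 0]) cube([32, 32, 383]);
translate([257, 724, 422]) cube([515, 29, 364]);
translate([257, 342, 620]) cube([38, 382, 38]);
translate([734, 342, 620]) cube([38, 382, 38]);
translate([257, 342, 422]) cube([38, 38, 198]);
translate([734, 342, 422]) cube([38, 38, 198]);


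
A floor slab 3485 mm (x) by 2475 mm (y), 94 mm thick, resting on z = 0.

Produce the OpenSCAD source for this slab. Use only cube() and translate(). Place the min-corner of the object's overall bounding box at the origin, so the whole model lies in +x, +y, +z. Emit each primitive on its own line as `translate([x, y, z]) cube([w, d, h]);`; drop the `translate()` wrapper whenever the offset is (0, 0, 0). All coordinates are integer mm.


cube([3485, 2475, 94]);


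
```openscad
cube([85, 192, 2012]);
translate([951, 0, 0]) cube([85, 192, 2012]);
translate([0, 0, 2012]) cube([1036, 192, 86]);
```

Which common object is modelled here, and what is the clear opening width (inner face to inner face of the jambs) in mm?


A door frame. The clear opening width is 866 mm.

Two 2012 mm tall posts with a header on top — a door frame. The left jamb is 85 mm wide at x = 0; the right jamb starts at x = 951. The clear opening is 951 − 85 = 866 mm.


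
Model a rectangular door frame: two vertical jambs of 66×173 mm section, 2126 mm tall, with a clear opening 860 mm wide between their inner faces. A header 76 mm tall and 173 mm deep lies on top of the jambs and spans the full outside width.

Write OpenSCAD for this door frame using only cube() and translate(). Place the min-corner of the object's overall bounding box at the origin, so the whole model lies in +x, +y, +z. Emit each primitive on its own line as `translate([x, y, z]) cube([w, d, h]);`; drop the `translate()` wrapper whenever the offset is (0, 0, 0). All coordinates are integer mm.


cube([66, 173, 2126]);
translate([926, 0, 0]) cube([66, 173, 2126]);
translate([0, 0, 2126]) cube([992, 173, 76]);


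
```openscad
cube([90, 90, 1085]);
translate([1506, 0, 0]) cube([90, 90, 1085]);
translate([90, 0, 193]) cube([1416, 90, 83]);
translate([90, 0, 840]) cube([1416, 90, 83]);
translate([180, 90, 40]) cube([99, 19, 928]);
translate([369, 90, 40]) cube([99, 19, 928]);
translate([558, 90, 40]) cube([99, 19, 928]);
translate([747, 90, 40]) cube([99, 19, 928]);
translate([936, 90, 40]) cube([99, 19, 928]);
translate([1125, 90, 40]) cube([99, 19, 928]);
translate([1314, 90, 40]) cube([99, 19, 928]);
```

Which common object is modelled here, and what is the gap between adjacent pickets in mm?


A fence section. The picket gap is 90 mm.

Two posts, two rails, 7 pickets — a fence section. Span 1416 mm holds 7 pickets of 99 mm with 8 equal gaps: ⌊(1416 − 7·99) / 8⌋ = 90 mm.


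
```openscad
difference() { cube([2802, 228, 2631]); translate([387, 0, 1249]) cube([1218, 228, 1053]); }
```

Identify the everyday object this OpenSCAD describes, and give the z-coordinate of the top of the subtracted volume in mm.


A wall with a window opening. The window head height is 2302 mm.

A wall with a rectangular opening subtracted — a window. Sill at z = 1249, opening 1053 mm tall, so the head is at 1249 + 1053 = 2302 mm.


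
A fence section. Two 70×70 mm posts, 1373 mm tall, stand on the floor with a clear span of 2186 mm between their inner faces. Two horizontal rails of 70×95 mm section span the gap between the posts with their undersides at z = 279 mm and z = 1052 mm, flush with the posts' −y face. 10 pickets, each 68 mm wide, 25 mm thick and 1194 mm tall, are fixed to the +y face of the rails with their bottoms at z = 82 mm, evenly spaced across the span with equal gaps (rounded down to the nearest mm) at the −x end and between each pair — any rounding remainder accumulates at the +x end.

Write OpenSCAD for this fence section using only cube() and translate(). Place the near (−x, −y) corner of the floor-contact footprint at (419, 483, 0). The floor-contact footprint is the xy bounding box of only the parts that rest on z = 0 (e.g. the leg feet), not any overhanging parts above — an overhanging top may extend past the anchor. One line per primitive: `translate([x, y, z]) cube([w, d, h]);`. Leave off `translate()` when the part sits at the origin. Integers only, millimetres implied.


translate([419, 483, 0]) cube([70, 70, 1373]);
translate([2675, 483, 0]) cube([70, 70, 1373]);
translate([489, 483, 279]) cube([2186, 70, 95]);
translate([489, 483, 1052]) cube([2186, 70, 95]);
translate([625, 553, 82]) cube([68, 25, 1194]);
translate([829, 553, 82]) cube([68, 25, 1194]);
translate([1033, 553, 82]) cube([68, 25, 1194]);
translate([1237, 553, 82]) cube([68, 25, 1194]);
translate([1441, 553, 82]) cube([68, 25, 1194]);
translate([1645, 553, 82]) cube([68, 25, 1194]);
translate([1849, 553, 82]) cube([68, 25, 1194]);
translate([2053, 553, 82]) cube([68, 25, 1194]);
translate([2257, 553, 82]) cube([68, 25, 1194]);
translate([2461, 553, 82]) cube([68, 25, 1194]);


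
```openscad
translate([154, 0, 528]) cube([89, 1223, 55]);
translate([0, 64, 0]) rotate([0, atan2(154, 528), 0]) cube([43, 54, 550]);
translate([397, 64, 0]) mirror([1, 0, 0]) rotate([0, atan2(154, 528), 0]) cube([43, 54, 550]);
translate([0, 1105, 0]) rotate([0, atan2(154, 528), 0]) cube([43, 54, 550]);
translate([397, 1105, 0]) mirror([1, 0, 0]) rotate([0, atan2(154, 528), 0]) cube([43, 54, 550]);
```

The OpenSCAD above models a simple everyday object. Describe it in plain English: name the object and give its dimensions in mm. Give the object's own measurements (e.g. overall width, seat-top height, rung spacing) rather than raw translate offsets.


A sawhorse. A 89×1223×55 mm beam (x, y, z) sits on two A-frame leg pairs. Each pair is two raked legs of 43×54 mm section (54 mm along y) splaying symmetrically in x. Each leg rises 528 mm vertically over 154 mm of horizontal reach and is 550 mm long along its own axis. Every leg's outer bottom edge rests on the floor and its outer top edge meets a bottom edge of the beam — the left legs (tilting toward +x) meet the beam's −x bottom edge, the right legs (their mirror images, tilting toward −x) meet its +x bottom edge — so the leg tops tuck under the beam, the beam's underside is 528 mm above the floor, and the feet are 397 mm apart outside-to-outside with the beam centred between them. The two leg pairs are set in 64 mm from either end of the beam.


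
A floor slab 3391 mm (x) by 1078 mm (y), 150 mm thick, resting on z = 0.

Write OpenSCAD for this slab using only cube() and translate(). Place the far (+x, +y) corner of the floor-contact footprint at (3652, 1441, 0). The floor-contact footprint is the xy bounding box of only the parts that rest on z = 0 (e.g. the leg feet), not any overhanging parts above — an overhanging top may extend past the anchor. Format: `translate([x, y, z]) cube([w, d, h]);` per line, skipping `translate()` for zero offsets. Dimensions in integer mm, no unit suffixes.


translate([261, 363, 0]) cube([3391, 1078, 150]);


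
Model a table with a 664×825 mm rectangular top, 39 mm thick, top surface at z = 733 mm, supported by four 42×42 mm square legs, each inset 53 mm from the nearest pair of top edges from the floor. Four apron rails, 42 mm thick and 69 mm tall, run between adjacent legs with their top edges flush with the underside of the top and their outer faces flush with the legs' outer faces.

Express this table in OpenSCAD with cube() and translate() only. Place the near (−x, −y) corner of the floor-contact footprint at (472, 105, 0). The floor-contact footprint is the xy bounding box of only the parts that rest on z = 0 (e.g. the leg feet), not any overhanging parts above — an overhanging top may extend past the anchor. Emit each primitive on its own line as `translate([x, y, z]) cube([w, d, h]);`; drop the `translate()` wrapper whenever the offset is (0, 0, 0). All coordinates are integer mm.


translate([419, 52, 694]) cube([664, 825, 39]);
translate([472, 105, 0]) cube([42, 42, 694]);
translate([988, 105, 0]) cube([42, 42, 694]);
translate([472, 782, 0]) cube([42, 42, 694]);
translate([988, 782, 0]) cube([42, 42, 694]);
translate([514, 105, 625]) cube([474, 42, 69]);
translate([514, 782, 625]) cube([474, 42, 69]);
translate([472, 147, 625]) cube([42, 635, 69]);
translate([988, 147, 625]) cube([42, 635, 69]);


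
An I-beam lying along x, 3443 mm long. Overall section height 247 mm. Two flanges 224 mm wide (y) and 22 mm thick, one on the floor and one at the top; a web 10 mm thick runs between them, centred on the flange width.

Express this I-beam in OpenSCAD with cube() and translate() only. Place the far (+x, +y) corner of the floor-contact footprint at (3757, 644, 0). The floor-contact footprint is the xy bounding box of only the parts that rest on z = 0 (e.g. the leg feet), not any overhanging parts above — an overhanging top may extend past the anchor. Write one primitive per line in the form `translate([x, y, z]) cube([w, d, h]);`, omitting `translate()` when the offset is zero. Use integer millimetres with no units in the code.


translate([314, 420, 0]) cube([3443, 224, 22]);
translate([314, 527, 22]) cube([3443, 10, 203]);
translate([314, 420, 225]) cube([3443, 224, 22]);


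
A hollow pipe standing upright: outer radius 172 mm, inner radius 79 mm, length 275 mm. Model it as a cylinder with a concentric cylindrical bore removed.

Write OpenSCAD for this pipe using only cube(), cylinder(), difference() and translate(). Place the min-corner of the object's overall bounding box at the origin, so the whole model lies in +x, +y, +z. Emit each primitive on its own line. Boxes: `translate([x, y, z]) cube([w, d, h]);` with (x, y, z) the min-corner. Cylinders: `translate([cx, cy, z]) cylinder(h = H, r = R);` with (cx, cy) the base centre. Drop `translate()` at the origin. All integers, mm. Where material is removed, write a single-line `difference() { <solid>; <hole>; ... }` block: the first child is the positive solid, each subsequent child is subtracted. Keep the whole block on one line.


difference() { translate([172, 172, 0]) cylinder(h = 275, r = 172); translate([172, 172, 0]) cylinder(h = 275, r = 79); }


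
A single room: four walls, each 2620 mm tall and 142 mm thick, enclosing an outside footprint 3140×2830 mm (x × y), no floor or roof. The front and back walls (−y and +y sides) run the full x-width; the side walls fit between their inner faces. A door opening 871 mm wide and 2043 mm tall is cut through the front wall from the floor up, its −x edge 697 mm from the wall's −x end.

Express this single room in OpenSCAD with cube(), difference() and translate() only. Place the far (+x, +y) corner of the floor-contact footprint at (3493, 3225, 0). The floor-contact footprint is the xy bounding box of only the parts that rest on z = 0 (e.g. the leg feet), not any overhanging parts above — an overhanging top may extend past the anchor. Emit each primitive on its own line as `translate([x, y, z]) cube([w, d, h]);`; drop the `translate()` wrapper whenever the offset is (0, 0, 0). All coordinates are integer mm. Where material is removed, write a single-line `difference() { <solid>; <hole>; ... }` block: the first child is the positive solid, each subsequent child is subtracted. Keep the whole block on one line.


difference() { translate([353, 395, 0]) cube([3140, 142, 2620]); translate([1050, 395, 0]) cube([871, 142, 2043]); }
translate([353, 3083, 0]) cube([3140, 142, 2620]);
translate([353, 537, 0]) cube([142, 2546, 2620]);
translate([3351, 537, 0]) cube([142, 2546, 2620]);


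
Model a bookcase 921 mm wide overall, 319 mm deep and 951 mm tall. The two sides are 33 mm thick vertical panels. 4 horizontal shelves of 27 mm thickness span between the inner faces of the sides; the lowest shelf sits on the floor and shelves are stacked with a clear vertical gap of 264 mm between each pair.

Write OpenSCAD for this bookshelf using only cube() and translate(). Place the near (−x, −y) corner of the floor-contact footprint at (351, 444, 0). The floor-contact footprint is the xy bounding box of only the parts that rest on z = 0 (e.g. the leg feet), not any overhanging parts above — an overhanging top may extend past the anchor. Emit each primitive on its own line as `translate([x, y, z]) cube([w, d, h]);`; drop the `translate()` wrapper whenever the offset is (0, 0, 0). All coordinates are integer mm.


translate([351, 444, 0]) cube([33, 319, 951]);
translate([1239, 444, 0]) cube([33, 319, 951]);
translate([384, 444, 0]) cube([855, 319, 27]);
translate([384, 444, 291]) cube([855, 319, 27]);
translate([384, 444, 582]) cube([855, 319, 27]);
translate([384, 444, 873]) cube([855, 319, 27]);


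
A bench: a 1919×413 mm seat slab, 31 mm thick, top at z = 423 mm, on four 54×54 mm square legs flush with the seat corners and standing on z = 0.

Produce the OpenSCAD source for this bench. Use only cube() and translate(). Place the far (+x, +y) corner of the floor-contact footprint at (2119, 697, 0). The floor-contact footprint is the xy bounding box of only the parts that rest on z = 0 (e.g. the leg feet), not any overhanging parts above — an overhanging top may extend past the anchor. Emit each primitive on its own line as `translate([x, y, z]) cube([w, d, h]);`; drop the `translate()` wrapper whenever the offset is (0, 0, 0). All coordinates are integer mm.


translate([200, 284, 392]) cube([1919, 413, 31]);
translate([200, 284, 0]) cube([54, 54, 392]);
translate([200, 643, 0]) cube([54, 54, 392]);
translate([2065, 284, 0]) cube([54, 54, 392]);
translate([2065, 643, 0]) cube([54, 54, 392]);


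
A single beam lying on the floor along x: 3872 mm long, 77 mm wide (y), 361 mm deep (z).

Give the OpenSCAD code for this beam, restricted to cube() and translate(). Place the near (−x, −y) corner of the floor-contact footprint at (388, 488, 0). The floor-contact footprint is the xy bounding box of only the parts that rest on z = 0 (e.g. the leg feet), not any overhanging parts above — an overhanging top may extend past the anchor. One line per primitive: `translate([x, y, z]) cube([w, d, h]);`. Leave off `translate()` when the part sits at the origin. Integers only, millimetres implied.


translate([388, 488, 0]) cube([3872, 77, 361]);


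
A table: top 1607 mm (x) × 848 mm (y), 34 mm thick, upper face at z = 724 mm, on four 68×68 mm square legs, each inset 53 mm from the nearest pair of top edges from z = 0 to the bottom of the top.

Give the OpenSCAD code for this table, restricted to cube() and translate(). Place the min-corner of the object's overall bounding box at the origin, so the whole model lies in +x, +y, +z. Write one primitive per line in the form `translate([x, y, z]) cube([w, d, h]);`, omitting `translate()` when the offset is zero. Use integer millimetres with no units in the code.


// leg_h = 724 - 34 = 690
translate([0, 0, 690]) cube([1607, 848, 34]);
translate([53, 53, 0]) cube([68, 68, 690]);
translate([1486, 53, 0]) cube([68, 68, 690]);
translate([53, 727, 0]) cube([68, 68, 690]);
translate([1486, 727, 0]) cube([68, 68, 690]);


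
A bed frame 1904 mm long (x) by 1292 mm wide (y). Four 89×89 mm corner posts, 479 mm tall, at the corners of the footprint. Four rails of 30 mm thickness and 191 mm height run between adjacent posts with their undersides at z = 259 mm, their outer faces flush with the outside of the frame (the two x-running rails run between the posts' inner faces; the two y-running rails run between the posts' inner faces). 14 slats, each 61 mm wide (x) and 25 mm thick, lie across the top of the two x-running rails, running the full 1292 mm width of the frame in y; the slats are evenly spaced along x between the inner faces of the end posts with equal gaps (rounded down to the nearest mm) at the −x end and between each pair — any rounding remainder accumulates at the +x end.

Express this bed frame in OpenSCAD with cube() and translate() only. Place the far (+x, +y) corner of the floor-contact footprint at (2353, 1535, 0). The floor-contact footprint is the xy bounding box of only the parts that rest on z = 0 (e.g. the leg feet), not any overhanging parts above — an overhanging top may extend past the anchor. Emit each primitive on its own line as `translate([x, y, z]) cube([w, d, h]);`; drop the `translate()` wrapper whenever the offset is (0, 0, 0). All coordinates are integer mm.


// slat z = rail_z + rail_h = 259 + 191 = 450
// slat gap = ⌊(1726 − 14·61) / 15⌋ = 58
translate([449, 243, 0]) cube([89, 89, 479]);
translate([449, 1446, 0]) cube([89, 89, 479]);
translate([2264, 243, 0]) cube([89, 89, 479]);
translate([2264, 1446, 0]) cube([89, 89, 479]);
translate([538, 243, 259]) cube([1726, 30, 191]);
translate([538, 1505, 259]) cube([1726, 30, 191]);
translate([449, 332, 259]) cube([30, 1114, 191]);
translate([2323, 332, 259]) cube([30, 1114, 191]);
translate([596, 243, 450]) cube([61, 1292, 25]);
translate([715, 243, 450]) cube([61, 1292, 25]);
translate([834, 243, 450]) cube([61, 1292, 25]);
translate([953, 243, 450]) cube([61, 1292, 25]);
translate([1072, 243, 450]) cube([61, 1292, 25]);
translate([1191, 243, 450]) cube([61, 1292, 25]);
translate([1310, 243, 450]) cube([61, 1292, 25]);
translate([1429, 243, 450]) cube([61, 1292, 25]);
translate([1548, 243, 450]) cube([61, 1292, 25]);
translate([1667, 243, 450]) cube([61, 1292, 25]);
translate([1786, 243, 450]) cube([61, 1292, 25]);
translate([1905, 243, 450]) cube([61, 1292, 25]);
translate([2024, 243, 450]) cube([61, 1292, 25]);
translate([2143, 243, 450]) cube([61, 1292, 25]);


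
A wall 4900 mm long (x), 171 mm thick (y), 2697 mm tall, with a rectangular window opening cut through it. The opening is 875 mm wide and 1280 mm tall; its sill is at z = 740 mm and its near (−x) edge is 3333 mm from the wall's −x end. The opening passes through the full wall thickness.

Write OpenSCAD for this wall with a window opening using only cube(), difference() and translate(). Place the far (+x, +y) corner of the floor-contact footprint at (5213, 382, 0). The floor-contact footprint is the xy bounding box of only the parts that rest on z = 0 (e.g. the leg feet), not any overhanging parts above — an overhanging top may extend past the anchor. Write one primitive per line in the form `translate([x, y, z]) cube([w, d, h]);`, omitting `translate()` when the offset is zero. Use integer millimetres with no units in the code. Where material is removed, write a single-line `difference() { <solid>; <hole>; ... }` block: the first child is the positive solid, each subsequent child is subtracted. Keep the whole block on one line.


difference() { translate([313, 211, 0]) cube([4900, 171, 2697]); translate([3646, 211, 740]) cube([875, 171, 1280]); }


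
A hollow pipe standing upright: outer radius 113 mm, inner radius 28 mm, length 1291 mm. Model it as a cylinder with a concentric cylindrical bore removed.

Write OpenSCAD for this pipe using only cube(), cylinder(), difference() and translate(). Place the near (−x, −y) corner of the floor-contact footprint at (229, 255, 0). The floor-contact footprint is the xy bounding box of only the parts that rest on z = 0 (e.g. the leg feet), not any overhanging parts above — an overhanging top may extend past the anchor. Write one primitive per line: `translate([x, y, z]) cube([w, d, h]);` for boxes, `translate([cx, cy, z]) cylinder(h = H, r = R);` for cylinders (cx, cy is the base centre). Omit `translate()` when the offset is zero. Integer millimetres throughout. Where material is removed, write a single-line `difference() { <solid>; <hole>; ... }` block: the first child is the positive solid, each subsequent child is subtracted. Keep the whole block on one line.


difference() { translate([342, 368, 0]) cylinder(h = 1291, r = 113); translate([342, 368, 0]) cylinder(h = 1291, r = 28); }


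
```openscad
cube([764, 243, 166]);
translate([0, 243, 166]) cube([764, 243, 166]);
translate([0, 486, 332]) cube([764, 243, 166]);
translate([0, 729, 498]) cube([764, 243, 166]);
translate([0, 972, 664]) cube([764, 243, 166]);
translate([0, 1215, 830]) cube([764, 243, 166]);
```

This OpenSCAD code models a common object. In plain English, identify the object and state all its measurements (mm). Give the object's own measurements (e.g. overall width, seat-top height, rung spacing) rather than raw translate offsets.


A straight staircase of 6 solid steps. Each step is 764 mm wide (x), 243 mm deep (y, the going) and 166 mm tall (the rise). The first step rests on the floor; each subsequent step sits one going further in +y and one rise higher in +z, directly behind and above the previous step with no overlap.


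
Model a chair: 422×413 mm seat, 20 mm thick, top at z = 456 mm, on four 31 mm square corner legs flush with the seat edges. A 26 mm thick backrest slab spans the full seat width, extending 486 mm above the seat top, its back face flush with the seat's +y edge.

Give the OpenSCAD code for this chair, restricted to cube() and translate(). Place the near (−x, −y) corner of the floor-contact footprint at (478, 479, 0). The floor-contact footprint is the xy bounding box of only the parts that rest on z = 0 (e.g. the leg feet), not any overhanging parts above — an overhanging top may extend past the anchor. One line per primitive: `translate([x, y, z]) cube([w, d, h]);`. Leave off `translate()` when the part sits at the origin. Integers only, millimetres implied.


translate([478, 479, 436]) cube([422, 413, 20]);
translate([478, 479, 0]) cube([31, 31, 436]);
translate([869, 479, 0]) cube([31, 31, 436]);
translate([478, 861, 0]) cube([31, 31, 436]);
translate([869, 861, 0]) cube([31, 31, 436]);
translate([478, 866, 456]) cube([422, 26, 486]);


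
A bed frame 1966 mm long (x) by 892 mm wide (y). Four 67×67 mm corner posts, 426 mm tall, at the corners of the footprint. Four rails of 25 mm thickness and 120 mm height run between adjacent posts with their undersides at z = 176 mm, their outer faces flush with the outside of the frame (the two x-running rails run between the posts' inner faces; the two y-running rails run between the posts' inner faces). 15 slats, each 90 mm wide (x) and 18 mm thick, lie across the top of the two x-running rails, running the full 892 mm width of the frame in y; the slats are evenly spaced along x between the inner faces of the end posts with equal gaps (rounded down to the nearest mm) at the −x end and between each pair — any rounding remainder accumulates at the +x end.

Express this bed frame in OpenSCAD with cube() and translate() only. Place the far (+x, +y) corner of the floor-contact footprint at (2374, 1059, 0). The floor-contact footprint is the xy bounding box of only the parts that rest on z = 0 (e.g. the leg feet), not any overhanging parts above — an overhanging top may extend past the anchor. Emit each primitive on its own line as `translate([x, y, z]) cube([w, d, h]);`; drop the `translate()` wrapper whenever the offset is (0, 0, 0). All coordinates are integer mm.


translate([408, 167, 0]) cube([67, 67, 426]);
translate([408, 992, 0]) cube([67, 67, 426]);
translate([2307, 167, 0]) cube([67, 67, 426]);
translate([2307, 992, 0]) cube([67, 67, 426]);
translate([475, 167, 176]) cube([1832, 25, 120]);
translate([475, 1034, 176]) cube([1832, 25, 120]);
translate([408, 234, 176]) cube([25, 758, 120]);
translate([2349, 234, 176]) cube([25, 758, 120]);
translate([505, 167, 296]) cube([90, 892, 18]);
translate([625, 167, 296]) cube([90, 892, 18]);
translate([745, 167, 296]) cube([90, 892, 18]);
translate([865, 167, 296]) cube([90, 892, 18]);
translate([985, 167, 296]) cube([90, 892, 18]);
translate([1105, 167, 296]) cube([90, 892, 18]);
translate([1225, 167, 296]) cube([90, 892, 18]);
translate([1345, 167, 296]) cube([90, 892, 18]);
translate([1465, 167, 296]) cube([90, 892, 18]);
translate([1585, 167, 296]) cube([90, 892, 18]);
translate([1705, 167, 296]) cube([90, 892, 18]);
translate([1825, 167, 296]) cube([90, 892, 18]);
translate([1945, 167, 296]) cube([90, 892, 18]);
translate([2065, 167, 296]) cube([90, 892, 18]);
translate([2185, 167, 296]) cube([90, 892, 18]);


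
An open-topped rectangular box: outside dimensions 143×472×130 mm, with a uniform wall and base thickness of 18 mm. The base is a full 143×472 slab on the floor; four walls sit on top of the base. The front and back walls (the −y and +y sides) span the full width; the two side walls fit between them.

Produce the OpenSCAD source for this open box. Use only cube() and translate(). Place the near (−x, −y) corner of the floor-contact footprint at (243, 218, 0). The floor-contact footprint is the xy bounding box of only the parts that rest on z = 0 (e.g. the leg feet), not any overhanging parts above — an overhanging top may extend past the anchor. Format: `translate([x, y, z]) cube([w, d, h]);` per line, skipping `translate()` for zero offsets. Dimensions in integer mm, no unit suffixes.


translate([243, 218, 0]) cube([143, 472, 18]);
translate([243, 218, 18]) cube([143, 18, 112]);
translate([243, 672, 18]) cube([143, 18, 112]);
translate([243, 236, 18]) cube([18, 436, 112]);
translate([368, 236, 18]) cube([18, 436, 112]);


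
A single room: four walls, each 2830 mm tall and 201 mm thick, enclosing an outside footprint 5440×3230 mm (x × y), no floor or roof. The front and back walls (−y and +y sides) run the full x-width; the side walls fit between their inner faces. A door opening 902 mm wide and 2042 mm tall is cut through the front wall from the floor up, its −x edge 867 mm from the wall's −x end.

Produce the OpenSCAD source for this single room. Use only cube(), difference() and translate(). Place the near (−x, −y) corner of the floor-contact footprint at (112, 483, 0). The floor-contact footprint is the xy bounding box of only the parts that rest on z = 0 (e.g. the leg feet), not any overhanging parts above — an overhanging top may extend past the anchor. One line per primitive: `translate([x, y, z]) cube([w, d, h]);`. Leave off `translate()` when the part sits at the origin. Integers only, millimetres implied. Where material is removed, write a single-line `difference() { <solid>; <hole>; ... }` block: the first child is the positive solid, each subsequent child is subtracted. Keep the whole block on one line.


difference() { translate([112, 483, 0]) cube([5440, 201, 2830]); translate([979, 483, 0]) cube([902, 201, 2042]); }
translate([112, 3512, 0]) cube([5440, 201, 2830]);
translate([112, 684, 0]) cube([201, 2828, 2830]);
translate([5351, 684, 0]) cube([201, 2828, 2830]);


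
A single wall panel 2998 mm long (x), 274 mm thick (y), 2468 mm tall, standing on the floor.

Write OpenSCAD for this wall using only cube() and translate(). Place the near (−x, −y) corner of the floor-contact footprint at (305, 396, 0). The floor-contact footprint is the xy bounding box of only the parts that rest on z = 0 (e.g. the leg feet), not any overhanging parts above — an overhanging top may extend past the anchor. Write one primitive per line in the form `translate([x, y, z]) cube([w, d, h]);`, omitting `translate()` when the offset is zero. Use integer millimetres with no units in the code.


translate([305, 396, 0]) cube([2998, 274, 2468]);


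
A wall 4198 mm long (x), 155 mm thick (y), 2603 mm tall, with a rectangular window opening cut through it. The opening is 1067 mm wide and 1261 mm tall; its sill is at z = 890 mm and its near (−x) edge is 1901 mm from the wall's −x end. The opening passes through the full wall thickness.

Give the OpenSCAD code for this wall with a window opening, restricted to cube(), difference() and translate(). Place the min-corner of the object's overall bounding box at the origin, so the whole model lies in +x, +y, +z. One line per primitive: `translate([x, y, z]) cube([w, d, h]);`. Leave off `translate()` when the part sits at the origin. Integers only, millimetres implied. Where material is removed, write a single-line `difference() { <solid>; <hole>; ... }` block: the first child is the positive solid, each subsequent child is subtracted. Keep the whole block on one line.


difference() { cube([4198, 155, 2603]); translate([1901, 0, 890]) cube([1067, 155, 1261]); }


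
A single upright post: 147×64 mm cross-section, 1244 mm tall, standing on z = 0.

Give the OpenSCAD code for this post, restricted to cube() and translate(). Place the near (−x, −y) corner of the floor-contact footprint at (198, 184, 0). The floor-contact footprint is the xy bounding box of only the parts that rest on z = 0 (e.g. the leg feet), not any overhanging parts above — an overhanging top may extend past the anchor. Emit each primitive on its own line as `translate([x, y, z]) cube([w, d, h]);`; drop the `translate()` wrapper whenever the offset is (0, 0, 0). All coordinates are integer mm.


translate([198, 184, 0]) cube([147, 64, 1244]);


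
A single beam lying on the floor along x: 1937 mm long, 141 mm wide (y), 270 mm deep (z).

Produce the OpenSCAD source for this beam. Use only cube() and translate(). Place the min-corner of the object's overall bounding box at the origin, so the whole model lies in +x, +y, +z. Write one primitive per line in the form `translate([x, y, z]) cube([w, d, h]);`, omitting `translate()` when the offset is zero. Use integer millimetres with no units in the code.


cube([1937, 141, 270]);


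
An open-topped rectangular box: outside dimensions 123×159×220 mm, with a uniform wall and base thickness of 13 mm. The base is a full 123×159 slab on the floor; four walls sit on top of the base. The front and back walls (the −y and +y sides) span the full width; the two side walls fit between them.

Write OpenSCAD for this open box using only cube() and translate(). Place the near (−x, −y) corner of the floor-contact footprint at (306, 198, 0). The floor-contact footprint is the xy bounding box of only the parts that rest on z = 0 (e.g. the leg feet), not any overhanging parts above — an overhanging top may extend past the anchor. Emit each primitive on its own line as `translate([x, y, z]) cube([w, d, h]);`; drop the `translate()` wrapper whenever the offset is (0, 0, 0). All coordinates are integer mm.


translate([306, 198, 0]) cube([123, 159, 13]);
translate([306, 198, 13]) cube([123, 13, 207]);
translate([306, 344, 13]) cube([123, 13, 207]);
translate([306, 211, 13]) cube([13, 133, 207]);
translate([416, 211, 13]) cube([13, 133, 207]);


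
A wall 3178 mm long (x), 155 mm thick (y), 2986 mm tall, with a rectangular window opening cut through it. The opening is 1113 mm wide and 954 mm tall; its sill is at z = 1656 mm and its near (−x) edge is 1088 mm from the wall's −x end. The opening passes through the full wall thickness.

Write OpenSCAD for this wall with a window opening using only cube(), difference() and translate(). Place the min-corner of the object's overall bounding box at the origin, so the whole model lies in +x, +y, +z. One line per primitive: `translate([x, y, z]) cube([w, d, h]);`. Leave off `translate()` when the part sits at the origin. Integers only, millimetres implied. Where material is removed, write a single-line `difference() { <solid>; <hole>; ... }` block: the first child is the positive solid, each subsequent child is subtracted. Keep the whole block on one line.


difference() { cube([3178, 155, 2986]); translate([1088, 0, 1656]) cube([1113, 155, 954]); }


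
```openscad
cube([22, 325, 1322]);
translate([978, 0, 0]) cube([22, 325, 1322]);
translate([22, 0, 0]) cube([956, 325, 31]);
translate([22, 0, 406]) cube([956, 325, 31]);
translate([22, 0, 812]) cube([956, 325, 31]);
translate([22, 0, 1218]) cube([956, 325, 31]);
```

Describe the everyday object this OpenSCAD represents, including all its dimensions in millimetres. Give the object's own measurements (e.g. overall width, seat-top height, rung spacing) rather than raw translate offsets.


An open bookshelf. Two side panels, each 22 mm thick, 325 mm deep and 1322 mm tall, stand 1000 mm apart (outside-to-outside). Between them sit 4 shelves, each 31 mm thick and 325 mm deep, spanning the full gap between the sides. The bottom shelf rests on the floor (its underside at z = 0) and the clear gap between one shelf's top and the next shelf's underside is 375 mm.


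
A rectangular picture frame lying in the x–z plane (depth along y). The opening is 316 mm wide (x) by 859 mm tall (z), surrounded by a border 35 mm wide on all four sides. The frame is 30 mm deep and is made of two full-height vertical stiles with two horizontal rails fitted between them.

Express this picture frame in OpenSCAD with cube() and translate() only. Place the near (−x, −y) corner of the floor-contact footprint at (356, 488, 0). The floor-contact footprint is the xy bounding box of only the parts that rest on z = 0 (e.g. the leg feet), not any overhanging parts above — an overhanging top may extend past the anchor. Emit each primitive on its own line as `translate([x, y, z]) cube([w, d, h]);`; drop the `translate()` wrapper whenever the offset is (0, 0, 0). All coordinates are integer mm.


translate([356, 488, 0]) cube([35, 30, 929]);
translate([707, 488, 0]) cube([35, 30, 929]);
translate([391, 488, 0]) cube([316, 30, 35]);
translate([391, 488, 894]) cube([316, 30, 35]);
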